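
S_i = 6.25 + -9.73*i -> [6.25, -3.48, -13.21, -22.94, -32.67]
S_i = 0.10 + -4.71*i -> [0.1, -4.61, -9.32, -14.03, -18.74]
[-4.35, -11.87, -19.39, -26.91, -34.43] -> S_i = -4.35 + -7.52*i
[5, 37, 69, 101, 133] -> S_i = 5 + 32*i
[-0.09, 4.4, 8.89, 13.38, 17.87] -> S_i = -0.09 + 4.49*i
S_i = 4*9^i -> [4, 36, 324, 2916, 26244]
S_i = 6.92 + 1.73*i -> [6.92, 8.65, 10.38, 12.11, 13.84]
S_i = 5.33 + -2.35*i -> [5.33, 2.98, 0.63, -1.72, -4.07]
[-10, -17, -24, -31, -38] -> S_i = -10 + -7*i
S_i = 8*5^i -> [8, 40, 200, 1000, 5000]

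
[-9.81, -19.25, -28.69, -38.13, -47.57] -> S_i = -9.81 + -9.44*i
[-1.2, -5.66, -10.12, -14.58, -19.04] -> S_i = -1.20 + -4.46*i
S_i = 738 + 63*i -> [738, 801, 864, 927, 990]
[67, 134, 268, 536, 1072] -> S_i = 67*2^i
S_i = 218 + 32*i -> [218, 250, 282, 314, 346]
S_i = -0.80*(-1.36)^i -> [-0.8, 1.09, -1.48, 2.01, -2.74]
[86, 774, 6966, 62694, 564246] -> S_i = 86*9^i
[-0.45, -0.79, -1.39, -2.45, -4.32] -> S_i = -0.45*1.76^i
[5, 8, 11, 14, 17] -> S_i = 5 + 3*i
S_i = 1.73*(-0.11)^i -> [1.73, -0.19, 0.02, -0.0, 0.0]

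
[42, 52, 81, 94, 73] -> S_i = Random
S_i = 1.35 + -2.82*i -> [1.35, -1.47, -4.29, -7.11, -9.93]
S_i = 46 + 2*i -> [46, 48, 50, 52, 54]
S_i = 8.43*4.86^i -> [8.43, 40.97, 199.11, 967.69, 4702.97]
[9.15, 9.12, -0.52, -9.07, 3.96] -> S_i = Random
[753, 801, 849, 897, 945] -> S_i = 753 + 48*i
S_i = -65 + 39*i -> [-65, -26, 13, 52, 91]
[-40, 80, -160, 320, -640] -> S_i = -40*-2^i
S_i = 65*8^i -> [65, 520, 4160, 33280, 266240]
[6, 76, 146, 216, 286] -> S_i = 6 + 70*i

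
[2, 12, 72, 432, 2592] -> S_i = 2*6^i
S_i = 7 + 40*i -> [7, 47, 87, 127, 167]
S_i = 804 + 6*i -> [804, 810, 816, 822, 828]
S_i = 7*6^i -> [7, 42, 252, 1512, 9072]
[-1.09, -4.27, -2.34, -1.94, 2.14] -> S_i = Random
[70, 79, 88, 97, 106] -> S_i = 70 + 9*i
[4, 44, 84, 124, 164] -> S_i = 4 + 40*i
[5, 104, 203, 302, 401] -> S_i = 5 + 99*i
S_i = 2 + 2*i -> [2, 4, 6, 8, 10]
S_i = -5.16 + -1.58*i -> [-5.16, -6.74, -8.32, -9.9, -11.48]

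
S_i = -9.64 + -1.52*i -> [-9.64, -11.16, -12.68, -14.2, -15.72]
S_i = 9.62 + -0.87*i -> [9.62, 8.75, 7.88, 7.01, 6.14]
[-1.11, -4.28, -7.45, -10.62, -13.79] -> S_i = -1.11 + -3.17*i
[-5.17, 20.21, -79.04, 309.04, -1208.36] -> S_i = -5.17*(-3.91)^i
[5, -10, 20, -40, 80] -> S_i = 5*-2^i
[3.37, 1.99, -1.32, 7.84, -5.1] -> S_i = Random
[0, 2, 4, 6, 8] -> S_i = 0 + 2*i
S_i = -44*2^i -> [-44, -88, -176, -352, -704]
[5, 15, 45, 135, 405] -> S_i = 5*3^i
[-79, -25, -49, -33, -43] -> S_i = Random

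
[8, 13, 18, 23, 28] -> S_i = 8 + 5*i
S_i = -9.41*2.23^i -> [-9.41, -20.98, -46.79, -104.35, -232.71]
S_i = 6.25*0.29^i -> [6.25, 1.81, 0.53, 0.15, 0.04]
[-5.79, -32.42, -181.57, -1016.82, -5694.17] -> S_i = -5.79*5.60^i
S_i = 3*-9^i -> [3, -27, 243, -2187, 19683]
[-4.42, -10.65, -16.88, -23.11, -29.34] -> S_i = -4.42 + -6.23*i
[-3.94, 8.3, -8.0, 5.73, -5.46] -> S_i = Random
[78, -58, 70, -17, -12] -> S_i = Random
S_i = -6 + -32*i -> [-6, -38, -70, -102, -134]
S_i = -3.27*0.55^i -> [-3.27, -1.8, -0.99, -0.54, -0.3]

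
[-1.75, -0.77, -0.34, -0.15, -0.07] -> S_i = -1.75*0.44^i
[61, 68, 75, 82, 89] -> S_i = 61 + 7*i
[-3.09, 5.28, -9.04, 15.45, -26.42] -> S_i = -3.09*(-1.71)^i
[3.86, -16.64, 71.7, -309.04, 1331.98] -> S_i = 3.86*(-4.31)^i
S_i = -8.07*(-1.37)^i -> [-8.07, 11.06, -15.15, 20.75, -28.43]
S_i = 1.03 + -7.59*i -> [1.03, -6.56, -14.15, -21.74, -29.33]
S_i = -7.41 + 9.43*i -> [-7.41, 2.02, 11.45, 20.88, 30.31]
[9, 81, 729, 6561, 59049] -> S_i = 9*9^i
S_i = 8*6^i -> [8, 48, 288, 1728, 10368]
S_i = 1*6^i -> [1, 6, 36, 216, 1296]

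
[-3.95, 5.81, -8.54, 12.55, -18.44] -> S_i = -3.95*(-1.47)^i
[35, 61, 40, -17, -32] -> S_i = Random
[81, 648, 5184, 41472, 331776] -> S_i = 81*8^i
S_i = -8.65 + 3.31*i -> [-8.65, -5.34, -2.03, 1.28, 4.59]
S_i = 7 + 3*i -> [7, 10, 13, 16, 19]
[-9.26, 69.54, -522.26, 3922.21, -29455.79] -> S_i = -9.26*(-7.51)^i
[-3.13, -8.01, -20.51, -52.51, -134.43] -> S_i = -3.13*2.56^i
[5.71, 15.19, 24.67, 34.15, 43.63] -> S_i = 5.71 + 9.48*i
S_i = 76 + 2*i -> [76, 78, 80, 82, 84]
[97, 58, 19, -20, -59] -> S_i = 97 + -39*i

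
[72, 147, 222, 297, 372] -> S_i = 72 + 75*i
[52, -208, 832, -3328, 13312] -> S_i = 52*-4^i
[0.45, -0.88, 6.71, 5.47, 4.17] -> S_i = Random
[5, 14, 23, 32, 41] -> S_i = 5 + 9*i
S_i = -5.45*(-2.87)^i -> [-5.45, 15.64, -44.89, 128.84, -369.76]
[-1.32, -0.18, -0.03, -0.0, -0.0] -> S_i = -1.32*0.14^i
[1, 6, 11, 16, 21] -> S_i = 1 + 5*i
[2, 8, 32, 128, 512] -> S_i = 2*4^i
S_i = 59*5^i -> [59, 295, 1475, 7375, 36875]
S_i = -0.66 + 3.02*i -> [-0.66, 2.36, 5.38, 8.4, 11.42]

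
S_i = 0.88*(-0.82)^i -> [0.88, -0.72, 0.59, -0.49, 0.4]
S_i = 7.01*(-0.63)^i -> [7.01, -4.42, 2.78, -1.75, 1.1]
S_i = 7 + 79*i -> [7, 86, 165, 244, 323]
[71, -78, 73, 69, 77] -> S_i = Random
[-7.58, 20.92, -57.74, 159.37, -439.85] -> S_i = -7.58*(-2.76)^i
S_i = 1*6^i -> [1, 6, 36, 216, 1296]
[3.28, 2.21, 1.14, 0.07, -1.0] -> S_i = 3.28 + -1.07*i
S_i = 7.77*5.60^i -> [7.77, 43.51, 243.67, 1364.54, 7641.4]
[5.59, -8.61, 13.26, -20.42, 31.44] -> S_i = 5.59*(-1.54)^i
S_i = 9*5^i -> [9, 45, 225, 1125, 5625]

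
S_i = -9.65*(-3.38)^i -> [-9.65, 32.62, -110.25, 372.63, -1259.49]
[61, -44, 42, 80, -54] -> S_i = Random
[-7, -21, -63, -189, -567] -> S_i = -7*3^i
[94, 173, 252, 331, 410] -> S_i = 94 + 79*i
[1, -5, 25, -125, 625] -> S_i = 1*-5^i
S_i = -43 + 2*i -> [-43, -41, -39, -37, -35]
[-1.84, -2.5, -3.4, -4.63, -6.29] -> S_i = -1.84*1.36^i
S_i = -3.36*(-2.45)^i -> [-3.36, 8.23, -20.17, 49.41, -121.06]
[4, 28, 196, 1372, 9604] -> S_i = 4*7^i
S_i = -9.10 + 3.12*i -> [-9.1, -5.98, -2.86, 0.26, 3.38]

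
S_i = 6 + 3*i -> [6, 9, 12, 15, 18]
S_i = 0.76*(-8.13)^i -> [0.76, -6.18, 50.23, -408.4, 3320.29]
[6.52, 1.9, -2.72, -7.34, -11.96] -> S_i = 6.52 + -4.62*i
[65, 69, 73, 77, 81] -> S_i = 65 + 4*i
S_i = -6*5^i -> [-6, -30, -150, -750, -3750]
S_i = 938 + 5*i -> [938, 943, 948, 953, 958]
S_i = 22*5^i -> [22, 110, 550, 2750, 13750]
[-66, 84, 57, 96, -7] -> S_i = Random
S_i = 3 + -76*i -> [3, -73, -149, -225, -301]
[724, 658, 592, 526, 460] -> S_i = 724 + -66*i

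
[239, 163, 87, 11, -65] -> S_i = 239 + -76*i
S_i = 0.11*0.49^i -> [0.11, 0.05, 0.03, 0.01, 0.01]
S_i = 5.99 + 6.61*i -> [5.99, 12.6, 19.21, 25.82, 32.43]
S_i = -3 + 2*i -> [-3, -1, 1, 3, 5]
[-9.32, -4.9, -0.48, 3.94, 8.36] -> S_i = -9.32 + 4.42*i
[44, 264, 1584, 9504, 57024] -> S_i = 44*6^i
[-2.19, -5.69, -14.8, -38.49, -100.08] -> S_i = -2.19*2.60^i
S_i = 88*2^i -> [88, 176, 352, 704, 1408]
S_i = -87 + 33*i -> [-87, -54, -21, 12, 45]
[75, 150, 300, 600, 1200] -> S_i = 75*2^i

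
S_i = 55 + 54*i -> [55, 109, 163, 217, 271]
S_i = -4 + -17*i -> [-4, -21, -38, -55, -72]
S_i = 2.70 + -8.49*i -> [2.7, -5.79, -14.28, -22.77, -31.26]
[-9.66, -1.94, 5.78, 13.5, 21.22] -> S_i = -9.66 + 7.72*i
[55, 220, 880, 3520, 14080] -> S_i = 55*4^i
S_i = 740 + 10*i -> [740, 750, 760, 770, 780]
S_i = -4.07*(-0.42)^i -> [-4.07, 1.71, -0.72, 0.3, -0.13]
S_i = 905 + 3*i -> [905, 908, 911, 914, 917]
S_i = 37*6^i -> [37, 222, 1332, 7992, 47952]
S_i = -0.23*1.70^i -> [-0.23, -0.39, -0.66, -1.13, -1.92]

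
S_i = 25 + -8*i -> [25, 17, 9, 1, -7]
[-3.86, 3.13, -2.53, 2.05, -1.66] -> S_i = -3.86*(-0.81)^i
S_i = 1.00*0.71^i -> [1.0, 0.71, 0.5, 0.36, 0.25]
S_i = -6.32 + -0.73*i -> [-6.32, -7.05, -7.78, -8.51, -9.24]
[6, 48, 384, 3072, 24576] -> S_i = 6*8^i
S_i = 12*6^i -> [12, 72, 432, 2592, 15552]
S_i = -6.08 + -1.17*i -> [-6.08, -7.25, -8.42, -9.59, -10.76]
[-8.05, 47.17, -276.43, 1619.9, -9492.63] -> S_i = -8.05*(-5.86)^i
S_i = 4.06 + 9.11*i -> [4.06, 13.17, 22.28, 31.39, 40.5]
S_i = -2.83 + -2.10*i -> [-2.83, -4.93, -7.03, -9.13, -11.23]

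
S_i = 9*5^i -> [9, 45, 225, 1125, 5625]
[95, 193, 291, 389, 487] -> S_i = 95 + 98*i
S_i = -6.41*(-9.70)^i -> [-6.41, 62.18, -603.12, 5850.23, -56747.27]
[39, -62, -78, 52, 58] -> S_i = Random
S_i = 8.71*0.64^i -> [8.71, 5.57, 3.57, 2.28, 1.46]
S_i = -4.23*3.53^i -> [-4.23, -14.93, -52.71, -186.06, -656.81]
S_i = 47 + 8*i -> [47, 55, 63, 71, 79]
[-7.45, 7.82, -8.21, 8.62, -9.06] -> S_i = -7.45*(-1.05)^i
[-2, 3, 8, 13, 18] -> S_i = -2 + 5*i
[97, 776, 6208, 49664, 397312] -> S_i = 97*8^i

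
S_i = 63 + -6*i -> [63, 57, 51, 45, 39]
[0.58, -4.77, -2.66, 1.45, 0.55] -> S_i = Random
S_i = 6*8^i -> [6, 48, 384, 3072, 24576]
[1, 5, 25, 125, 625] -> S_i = 1*5^i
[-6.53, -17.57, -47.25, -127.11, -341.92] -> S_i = -6.53*2.69^i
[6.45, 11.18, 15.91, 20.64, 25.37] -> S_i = 6.45 + 4.73*i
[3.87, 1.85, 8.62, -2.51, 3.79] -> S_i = Random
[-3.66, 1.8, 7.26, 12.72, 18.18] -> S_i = -3.66 + 5.46*i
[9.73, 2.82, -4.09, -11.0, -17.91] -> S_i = 9.73 + -6.91*i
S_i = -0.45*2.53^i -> [-0.45, -1.14, -2.88, -7.29, -18.44]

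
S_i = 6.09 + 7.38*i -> [6.09, 13.47, 20.85, 28.23, 35.61]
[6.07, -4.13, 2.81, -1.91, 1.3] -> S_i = 6.07*(-0.68)^i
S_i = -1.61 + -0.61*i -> [-1.61, -2.22, -2.83, -3.44, -4.05]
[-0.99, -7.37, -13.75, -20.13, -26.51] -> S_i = -0.99 + -6.38*i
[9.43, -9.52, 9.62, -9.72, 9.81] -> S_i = 9.43*(-1.01)^i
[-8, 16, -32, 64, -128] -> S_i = -8*-2^i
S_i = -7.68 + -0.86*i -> [-7.68, -8.54, -9.4, -10.26, -11.12]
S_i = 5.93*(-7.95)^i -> [5.93, -47.14, 374.79, -2979.59, 23687.72]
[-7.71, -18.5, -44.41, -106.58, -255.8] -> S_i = -7.71*2.40^i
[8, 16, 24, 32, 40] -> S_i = 8 + 8*i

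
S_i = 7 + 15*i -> [7, 22, 37, 52, 67]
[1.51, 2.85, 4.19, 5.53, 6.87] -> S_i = 1.51 + 1.34*i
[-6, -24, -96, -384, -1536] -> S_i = -6*4^i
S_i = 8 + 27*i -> [8, 35, 62, 89, 116]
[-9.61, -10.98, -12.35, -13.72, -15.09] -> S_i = -9.61 + -1.37*i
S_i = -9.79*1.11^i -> [-9.79, -10.87, -12.06, -13.39, -14.86]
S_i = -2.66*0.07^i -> [-2.66, -0.19, -0.01, -0.0, -0.0]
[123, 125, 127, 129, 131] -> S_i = 123 + 2*i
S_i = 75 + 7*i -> [75, 82, 89, 96, 103]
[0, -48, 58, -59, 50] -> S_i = Random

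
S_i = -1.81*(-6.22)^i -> [-1.81, 11.26, -70.03, 435.56, -2709.19]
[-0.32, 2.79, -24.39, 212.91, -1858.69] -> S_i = -0.32*(-8.73)^i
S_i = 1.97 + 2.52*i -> [1.97, 4.49, 7.01, 9.53, 12.05]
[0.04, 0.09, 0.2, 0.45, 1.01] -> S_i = 0.04*2.24^i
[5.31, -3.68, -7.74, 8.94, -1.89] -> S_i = Random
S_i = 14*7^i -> [14, 98, 686, 4802, 33614]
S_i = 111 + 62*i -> [111, 173, 235, 297, 359]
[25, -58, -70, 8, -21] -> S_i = Random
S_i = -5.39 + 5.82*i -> [-5.39, 0.43, 6.25, 12.07, 17.89]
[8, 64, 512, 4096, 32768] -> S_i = 8*8^i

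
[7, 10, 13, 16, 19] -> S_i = 7 + 3*i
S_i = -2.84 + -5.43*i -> [-2.84, -8.27, -13.7, -19.13, -24.56]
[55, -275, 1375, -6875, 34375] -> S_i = 55*-5^i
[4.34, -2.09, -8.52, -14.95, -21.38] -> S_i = 4.34 + -6.43*i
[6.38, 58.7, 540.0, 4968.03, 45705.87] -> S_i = 6.38*9.20^i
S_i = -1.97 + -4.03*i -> [-1.97, -6.0, -10.03, -14.06, -18.09]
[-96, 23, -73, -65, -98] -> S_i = Random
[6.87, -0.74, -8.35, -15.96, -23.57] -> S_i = 6.87 + -7.61*i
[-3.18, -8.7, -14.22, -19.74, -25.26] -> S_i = -3.18 + -5.52*i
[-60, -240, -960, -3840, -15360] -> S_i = -60*4^i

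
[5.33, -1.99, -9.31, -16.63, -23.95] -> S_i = 5.33 + -7.32*i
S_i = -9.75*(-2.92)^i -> [-9.75, 28.47, -83.13, 242.75, -708.82]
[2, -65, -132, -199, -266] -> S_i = 2 + -67*i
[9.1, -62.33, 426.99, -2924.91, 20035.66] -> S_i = 9.10*(-6.85)^i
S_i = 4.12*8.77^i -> [4.12, 36.13, 316.88, 2779.05, 24372.25]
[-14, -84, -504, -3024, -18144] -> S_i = -14*6^i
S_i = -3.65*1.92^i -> [-3.65, -7.01, -13.46, -25.83, -49.6]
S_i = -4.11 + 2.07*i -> [-4.11, -2.04, 0.03, 2.1, 4.17]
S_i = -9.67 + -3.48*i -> [-9.67, -13.15, -16.63, -20.11, -23.59]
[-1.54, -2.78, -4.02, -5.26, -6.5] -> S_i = -1.54 + -1.24*i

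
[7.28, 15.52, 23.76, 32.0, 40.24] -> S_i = 7.28 + 8.24*i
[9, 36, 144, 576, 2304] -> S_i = 9*4^i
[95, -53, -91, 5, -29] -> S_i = Random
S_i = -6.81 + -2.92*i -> [-6.81, -9.73, -12.65, -15.57, -18.49]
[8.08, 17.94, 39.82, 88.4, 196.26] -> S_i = 8.08*2.22^i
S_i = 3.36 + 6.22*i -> [3.36, 9.58, 15.8, 22.02, 28.24]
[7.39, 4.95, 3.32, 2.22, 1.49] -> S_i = 7.39*0.67^i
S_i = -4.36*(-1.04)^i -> [-4.36, 4.53, -4.72, 4.9, -5.1]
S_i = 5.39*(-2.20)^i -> [5.39, -11.86, 26.09, -57.39, 126.26]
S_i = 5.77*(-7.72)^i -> [5.77, -44.54, 343.88, -2654.77, 20494.86]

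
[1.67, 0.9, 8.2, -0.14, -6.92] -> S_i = Random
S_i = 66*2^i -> [66, 132, 264, 528, 1056]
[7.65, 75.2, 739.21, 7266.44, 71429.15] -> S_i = 7.65*9.83^i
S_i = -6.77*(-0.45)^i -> [-6.77, 3.05, -1.37, 0.62, -0.28]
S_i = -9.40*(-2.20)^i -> [-9.4, 20.68, -45.5, 100.09, -220.2]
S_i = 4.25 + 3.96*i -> [4.25, 8.21, 12.17, 16.13, 20.09]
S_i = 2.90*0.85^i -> [2.9, 2.46, 2.1, 1.78, 1.51]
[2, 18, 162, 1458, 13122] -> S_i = 2*9^i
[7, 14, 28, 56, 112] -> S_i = 7*2^i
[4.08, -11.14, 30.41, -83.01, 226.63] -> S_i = 4.08*(-2.73)^i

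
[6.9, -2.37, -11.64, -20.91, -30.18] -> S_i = 6.90 + -9.27*i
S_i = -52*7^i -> [-52, -364, -2548, -17836, -124852]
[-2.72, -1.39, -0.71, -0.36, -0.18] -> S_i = -2.72*0.51^i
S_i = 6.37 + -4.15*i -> [6.37, 2.22, -1.93, -6.08, -10.23]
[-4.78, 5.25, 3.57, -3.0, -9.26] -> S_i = Random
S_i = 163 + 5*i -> [163, 168, 173, 178, 183]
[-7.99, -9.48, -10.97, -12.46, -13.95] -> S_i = -7.99 + -1.49*i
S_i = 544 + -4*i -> [544, 540, 536, 532, 528]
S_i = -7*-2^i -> [-7, 14, -28, 56, -112]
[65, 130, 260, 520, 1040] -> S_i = 65*2^i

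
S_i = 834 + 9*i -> [834, 843, 852, 861, 870]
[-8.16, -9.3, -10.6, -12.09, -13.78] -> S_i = -8.16*1.14^i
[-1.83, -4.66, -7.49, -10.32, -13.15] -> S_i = -1.83 + -2.83*i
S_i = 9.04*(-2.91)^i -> [9.04, -26.31, 76.55, -222.77, 648.25]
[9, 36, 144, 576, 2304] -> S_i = 9*4^i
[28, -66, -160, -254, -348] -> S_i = 28 + -94*i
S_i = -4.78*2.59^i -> [-4.78, -12.38, -32.06, -83.05, -215.09]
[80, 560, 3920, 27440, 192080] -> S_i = 80*7^i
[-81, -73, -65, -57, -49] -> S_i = -81 + 8*i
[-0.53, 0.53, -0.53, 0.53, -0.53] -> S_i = -0.53*(-1.00)^i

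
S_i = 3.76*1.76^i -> [3.76, 6.62, 11.65, 20.5, 36.08]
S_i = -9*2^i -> [-9, -18, -36, -72, -144]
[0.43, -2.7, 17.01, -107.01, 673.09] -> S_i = 0.43*(-6.29)^i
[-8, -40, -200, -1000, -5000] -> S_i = -8*5^i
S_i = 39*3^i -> [39, 117, 351, 1053, 3159]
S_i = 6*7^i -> [6, 42, 294, 2058, 14406]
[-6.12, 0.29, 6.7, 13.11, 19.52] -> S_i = -6.12 + 6.41*i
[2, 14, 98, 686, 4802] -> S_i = 2*7^i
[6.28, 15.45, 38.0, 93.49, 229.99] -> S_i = 6.28*2.46^i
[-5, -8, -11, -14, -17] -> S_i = -5 + -3*i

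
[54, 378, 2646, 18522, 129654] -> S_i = 54*7^i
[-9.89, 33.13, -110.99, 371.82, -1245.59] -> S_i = -9.89*(-3.35)^i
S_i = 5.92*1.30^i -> [5.92, 7.7, 10.0, 13.01, 16.91]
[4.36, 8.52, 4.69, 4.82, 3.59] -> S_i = Random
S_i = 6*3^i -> [6, 18, 54, 162, 486]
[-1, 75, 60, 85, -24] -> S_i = Random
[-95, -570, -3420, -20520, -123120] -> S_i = -95*6^i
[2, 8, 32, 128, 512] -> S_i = 2*4^i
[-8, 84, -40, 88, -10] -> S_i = Random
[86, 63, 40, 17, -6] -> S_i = 86 + -23*i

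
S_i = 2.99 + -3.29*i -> [2.99, -0.3, -3.59, -6.88, -10.17]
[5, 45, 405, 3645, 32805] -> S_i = 5*9^i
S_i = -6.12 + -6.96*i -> [-6.12, -13.08, -20.04, -27.0, -33.96]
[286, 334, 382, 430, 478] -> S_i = 286 + 48*i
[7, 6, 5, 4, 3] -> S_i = 7 + -1*i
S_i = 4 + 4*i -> [4, 8, 12, 16, 20]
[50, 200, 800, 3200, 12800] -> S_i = 50*4^i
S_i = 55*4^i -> [55, 220, 880, 3520, 14080]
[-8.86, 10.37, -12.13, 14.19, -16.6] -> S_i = -8.86*(-1.17)^i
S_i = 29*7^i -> [29, 203, 1421, 9947, 69629]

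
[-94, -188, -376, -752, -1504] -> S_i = -94*2^i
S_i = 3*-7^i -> [3, -21, 147, -1029, 7203]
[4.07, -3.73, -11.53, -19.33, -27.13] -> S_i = 4.07 + -7.80*i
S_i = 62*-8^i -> [62, -496, 3968, -31744, 253952]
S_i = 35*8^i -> [35, 280, 2240, 17920, 143360]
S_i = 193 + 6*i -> [193, 199, 205, 211, 217]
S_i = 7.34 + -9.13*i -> [7.34, -1.79, -10.92, -20.05, -29.18]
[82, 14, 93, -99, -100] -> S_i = Random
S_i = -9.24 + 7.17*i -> [-9.24, -2.07, 5.1, 12.27, 19.44]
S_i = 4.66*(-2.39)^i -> [4.66, -11.14, 26.62, -63.62, 152.05]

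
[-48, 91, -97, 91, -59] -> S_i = Random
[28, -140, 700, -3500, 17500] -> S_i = 28*-5^i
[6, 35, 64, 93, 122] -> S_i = 6 + 29*i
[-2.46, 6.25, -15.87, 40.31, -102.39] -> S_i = -2.46*(-2.54)^i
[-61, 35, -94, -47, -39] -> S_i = Random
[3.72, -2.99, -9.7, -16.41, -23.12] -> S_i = 3.72 + -6.71*i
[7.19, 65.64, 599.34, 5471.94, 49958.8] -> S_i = 7.19*9.13^i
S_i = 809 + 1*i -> [809, 810, 811, 812, 813]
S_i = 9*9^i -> [9, 81, 729, 6561, 59049]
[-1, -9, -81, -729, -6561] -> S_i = -1*9^i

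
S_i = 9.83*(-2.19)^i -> [9.83, -21.53, 47.15, -103.25, 226.12]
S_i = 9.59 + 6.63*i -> [9.59, 16.22, 22.85, 29.48, 36.11]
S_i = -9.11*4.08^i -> [-9.11, -37.17, -151.65, -618.73, -2524.4]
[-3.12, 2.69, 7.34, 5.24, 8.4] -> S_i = Random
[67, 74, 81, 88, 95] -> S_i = 67 + 7*i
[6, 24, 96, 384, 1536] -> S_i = 6*4^i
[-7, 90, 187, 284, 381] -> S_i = -7 + 97*i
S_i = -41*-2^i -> [-41, 82, -164, 328, -656]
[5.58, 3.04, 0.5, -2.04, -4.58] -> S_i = 5.58 + -2.54*i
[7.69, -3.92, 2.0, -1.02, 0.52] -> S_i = 7.69*(-0.51)^i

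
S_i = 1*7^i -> [1, 7, 49, 343, 2401]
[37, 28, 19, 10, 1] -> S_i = 37 + -9*i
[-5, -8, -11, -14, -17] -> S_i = -5 + -3*i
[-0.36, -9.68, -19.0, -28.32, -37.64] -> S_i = -0.36 + -9.32*i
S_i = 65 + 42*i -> [65, 107, 149, 191, 233]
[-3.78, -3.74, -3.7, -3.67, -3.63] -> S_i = -3.78*0.99^i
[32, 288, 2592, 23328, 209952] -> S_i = 32*9^i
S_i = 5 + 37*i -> [5, 42, 79, 116, 153]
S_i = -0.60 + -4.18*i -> [-0.6, -4.78, -8.96, -13.14, -17.32]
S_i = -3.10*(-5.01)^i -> [-3.1, 15.53, -77.81, 389.83, -1953.05]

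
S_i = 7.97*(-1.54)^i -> [7.97, -12.27, 18.9, -29.11, 44.83]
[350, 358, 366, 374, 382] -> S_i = 350 + 8*i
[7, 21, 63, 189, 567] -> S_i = 7*3^i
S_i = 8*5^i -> [8, 40, 200, 1000, 5000]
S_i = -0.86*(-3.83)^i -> [-0.86, 3.29, -12.62, 48.32, -185.05]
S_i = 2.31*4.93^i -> [2.31, 11.39, 56.14, 276.79, 1364.58]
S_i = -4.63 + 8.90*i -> [-4.63, 4.27, 13.17, 22.07, 30.97]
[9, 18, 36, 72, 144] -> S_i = 9*2^i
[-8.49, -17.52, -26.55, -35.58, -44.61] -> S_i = -8.49 + -9.03*i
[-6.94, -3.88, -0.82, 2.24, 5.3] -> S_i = -6.94 + 3.06*i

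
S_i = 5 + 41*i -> [5, 46, 87, 128, 169]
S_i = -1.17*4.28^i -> [-1.17, -5.01, -21.43, -91.73, -392.61]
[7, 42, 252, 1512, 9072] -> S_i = 7*6^i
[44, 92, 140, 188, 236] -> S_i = 44 + 48*i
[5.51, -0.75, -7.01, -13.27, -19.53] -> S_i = 5.51 + -6.26*i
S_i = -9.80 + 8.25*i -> [-9.8, -1.55, 6.7, 14.95, 23.2]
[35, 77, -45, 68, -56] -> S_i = Random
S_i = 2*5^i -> [2, 10, 50, 250, 1250]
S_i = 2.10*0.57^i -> [2.1, 1.2, 0.68, 0.39, 0.22]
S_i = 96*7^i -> [96, 672, 4704, 32928, 230496]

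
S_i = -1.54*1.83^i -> [-1.54, -2.82, -5.16, -9.44, -17.27]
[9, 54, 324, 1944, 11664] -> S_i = 9*6^i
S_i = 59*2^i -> [59, 118, 236, 472, 944]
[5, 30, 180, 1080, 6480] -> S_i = 5*6^i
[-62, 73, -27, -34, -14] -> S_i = Random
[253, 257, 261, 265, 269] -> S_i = 253 + 4*i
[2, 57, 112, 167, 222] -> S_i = 2 + 55*i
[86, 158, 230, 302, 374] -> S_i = 86 + 72*i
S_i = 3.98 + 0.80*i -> [3.98, 4.78, 5.58, 6.38, 7.18]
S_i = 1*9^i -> [1, 9, 81, 729, 6561]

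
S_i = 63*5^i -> [63, 315, 1575, 7875, 39375]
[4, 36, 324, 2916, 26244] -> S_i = 4*9^i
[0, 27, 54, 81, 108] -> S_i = 0 + 27*i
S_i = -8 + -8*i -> [-8, -16, -24, -32, -40]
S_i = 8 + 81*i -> [8, 89, 170, 251, 332]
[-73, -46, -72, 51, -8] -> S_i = Random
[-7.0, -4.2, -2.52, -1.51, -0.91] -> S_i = -7.00*0.60^i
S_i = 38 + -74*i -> [38, -36, -110, -184, -258]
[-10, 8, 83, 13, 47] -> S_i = Random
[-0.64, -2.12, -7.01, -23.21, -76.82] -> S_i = -0.64*3.31^i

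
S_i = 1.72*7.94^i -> [1.72, 13.66, 108.43, 860.97, 6836.13]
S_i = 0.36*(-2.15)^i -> [0.36, -0.77, 1.66, -3.58, 7.69]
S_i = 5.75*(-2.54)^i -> [5.75, -14.6, 37.1, -94.23, 239.33]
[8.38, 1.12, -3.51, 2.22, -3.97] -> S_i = Random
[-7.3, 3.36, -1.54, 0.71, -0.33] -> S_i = -7.30*(-0.46)^i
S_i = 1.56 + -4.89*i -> [1.56, -3.33, -8.22, -13.11, -18.0]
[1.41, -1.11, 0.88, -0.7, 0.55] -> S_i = 1.41*(-0.79)^i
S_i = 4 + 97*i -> [4, 101, 198, 295, 392]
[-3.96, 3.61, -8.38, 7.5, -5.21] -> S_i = Random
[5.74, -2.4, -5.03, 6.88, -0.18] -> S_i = Random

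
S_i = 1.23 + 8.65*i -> [1.23, 9.88, 18.53, 27.18, 35.83]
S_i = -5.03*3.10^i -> [-5.03, -15.59, -48.34, -149.85, -464.53]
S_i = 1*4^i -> [1, 4, 16, 64, 256]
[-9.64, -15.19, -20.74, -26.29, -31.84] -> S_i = -9.64 + -5.55*i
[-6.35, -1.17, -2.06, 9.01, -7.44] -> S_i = Random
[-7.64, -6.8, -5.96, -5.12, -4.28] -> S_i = -7.64 + 0.84*i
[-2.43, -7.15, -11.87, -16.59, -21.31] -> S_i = -2.43 + -4.72*i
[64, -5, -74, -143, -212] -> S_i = 64 + -69*i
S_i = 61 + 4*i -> [61, 65, 69, 73, 77]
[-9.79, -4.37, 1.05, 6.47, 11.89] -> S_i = -9.79 + 5.42*i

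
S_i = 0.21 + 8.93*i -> [0.21, 9.14, 18.07, 27.0, 35.93]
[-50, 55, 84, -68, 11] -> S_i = Random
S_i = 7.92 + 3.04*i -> [7.92, 10.96, 14.0, 17.04, 20.08]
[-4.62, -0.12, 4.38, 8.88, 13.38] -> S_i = -4.62 + 4.50*i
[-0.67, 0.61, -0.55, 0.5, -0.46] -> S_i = -0.67*(-0.91)^i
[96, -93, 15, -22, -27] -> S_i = Random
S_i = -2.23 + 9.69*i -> [-2.23, 7.46, 17.15, 26.84, 36.53]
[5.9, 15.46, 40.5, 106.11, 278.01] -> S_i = 5.90*2.62^i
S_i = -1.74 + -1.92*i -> [-1.74, -3.66, -5.58, -7.5, -9.42]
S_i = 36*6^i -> [36, 216, 1296, 7776, 46656]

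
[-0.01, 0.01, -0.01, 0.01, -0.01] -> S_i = -0.01*(-0.94)^i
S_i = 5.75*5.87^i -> [5.75, 33.75, 198.13, 1163.01, 6826.85]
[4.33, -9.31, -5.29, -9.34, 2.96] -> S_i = Random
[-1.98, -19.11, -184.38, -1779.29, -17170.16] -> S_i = -1.98*9.65^i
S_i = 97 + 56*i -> [97, 153, 209, 265, 321]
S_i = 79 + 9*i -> [79, 88, 97, 106, 115]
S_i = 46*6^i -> [46, 276, 1656, 9936, 59616]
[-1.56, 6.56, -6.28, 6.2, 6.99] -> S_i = Random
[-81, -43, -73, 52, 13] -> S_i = Random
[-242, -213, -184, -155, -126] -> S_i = -242 + 29*i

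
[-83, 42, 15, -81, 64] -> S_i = Random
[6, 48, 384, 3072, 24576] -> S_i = 6*8^i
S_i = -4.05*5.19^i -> [-4.05, -21.02, -109.09, -566.18, -2938.49]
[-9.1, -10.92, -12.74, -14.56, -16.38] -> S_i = -9.10 + -1.82*i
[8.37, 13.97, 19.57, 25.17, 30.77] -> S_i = 8.37 + 5.60*i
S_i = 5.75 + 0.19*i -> [5.75, 5.94, 6.13, 6.32, 6.51]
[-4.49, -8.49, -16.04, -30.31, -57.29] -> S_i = -4.49*1.89^i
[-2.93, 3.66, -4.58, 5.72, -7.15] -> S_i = -2.93*(-1.25)^i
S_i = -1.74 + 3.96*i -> [-1.74, 2.22, 6.18, 10.14, 14.1]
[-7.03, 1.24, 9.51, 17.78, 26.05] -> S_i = -7.03 + 8.27*i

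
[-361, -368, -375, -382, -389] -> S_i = -361 + -7*i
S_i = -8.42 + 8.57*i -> [-8.42, 0.15, 8.72, 17.29, 25.86]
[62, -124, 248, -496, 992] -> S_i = 62*-2^i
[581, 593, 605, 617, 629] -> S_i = 581 + 12*i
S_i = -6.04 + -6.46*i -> [-6.04, -12.5, -18.96, -25.42, -31.88]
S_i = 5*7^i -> [5, 35, 245, 1715, 12005]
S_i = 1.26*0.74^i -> [1.26, 0.93, 0.69, 0.51, 0.38]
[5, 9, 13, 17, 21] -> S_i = 5 + 4*i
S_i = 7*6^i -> [7, 42, 252, 1512, 9072]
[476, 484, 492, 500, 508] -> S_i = 476 + 8*i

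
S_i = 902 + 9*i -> [902, 911, 920, 929, 938]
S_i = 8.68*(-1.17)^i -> [8.68, -10.16, 11.88, -13.9, 16.27]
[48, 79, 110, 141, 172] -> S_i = 48 + 31*i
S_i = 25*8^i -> [25, 200, 1600, 12800, 102400]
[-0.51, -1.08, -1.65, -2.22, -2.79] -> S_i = -0.51 + -0.57*i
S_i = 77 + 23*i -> [77, 100, 123, 146, 169]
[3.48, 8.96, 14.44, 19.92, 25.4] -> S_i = 3.48 + 5.48*i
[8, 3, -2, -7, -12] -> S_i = 8 + -5*i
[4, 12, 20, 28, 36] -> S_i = 4 + 8*i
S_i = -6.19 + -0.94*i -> [-6.19, -7.13, -8.07, -9.01, -9.95]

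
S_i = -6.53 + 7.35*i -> [-6.53, 0.82, 8.17, 15.52, 22.87]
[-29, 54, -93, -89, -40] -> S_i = Random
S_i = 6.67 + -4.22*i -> [6.67, 2.45, -1.77, -5.99, -10.21]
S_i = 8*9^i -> [8, 72, 648, 5832, 52488]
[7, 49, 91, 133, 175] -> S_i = 7 + 42*i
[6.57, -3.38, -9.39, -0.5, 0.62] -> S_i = Random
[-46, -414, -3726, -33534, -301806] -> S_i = -46*9^i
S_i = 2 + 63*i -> [2, 65, 128, 191, 254]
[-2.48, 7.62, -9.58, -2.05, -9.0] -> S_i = Random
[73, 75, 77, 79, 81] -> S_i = 73 + 2*i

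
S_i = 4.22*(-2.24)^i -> [4.22, -9.45, 21.17, -47.43, 106.24]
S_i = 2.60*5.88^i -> [2.6, 15.29, 89.89, 528.57, 3108.01]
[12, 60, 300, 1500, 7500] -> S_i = 12*5^i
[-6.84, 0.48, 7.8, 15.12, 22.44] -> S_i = -6.84 + 7.32*i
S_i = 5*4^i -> [5, 20, 80, 320, 1280]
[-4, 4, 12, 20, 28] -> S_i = -4 + 8*i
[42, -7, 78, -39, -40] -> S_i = Random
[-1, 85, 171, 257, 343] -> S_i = -1 + 86*i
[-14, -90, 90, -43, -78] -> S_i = Random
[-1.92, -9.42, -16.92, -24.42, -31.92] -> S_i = -1.92 + -7.50*i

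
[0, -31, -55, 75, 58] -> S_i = Random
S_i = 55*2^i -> [55, 110, 220, 440, 880]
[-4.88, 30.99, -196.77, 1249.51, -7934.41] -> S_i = -4.88*(-6.35)^i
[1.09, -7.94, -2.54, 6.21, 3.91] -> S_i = Random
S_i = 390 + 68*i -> [390, 458, 526, 594, 662]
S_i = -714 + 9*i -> [-714, -705, -696, -687, -678]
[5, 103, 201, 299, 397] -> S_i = 5 + 98*i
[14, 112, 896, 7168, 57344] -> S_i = 14*8^i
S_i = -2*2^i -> [-2, -4, -8, -16, -32]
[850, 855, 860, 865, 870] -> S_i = 850 + 5*i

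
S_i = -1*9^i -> [-1, -9, -81, -729, -6561]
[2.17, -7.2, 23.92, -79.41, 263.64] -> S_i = 2.17*(-3.32)^i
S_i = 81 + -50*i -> [81, 31, -19, -69, -119]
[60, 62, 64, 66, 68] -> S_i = 60 + 2*i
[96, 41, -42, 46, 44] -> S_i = Random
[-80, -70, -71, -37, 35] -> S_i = Random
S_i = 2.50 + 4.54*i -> [2.5, 7.04, 11.58, 16.12, 20.66]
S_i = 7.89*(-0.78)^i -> [7.89, -6.15, 4.8, -3.74, 2.92]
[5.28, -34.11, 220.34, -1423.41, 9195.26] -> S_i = 5.28*(-6.46)^i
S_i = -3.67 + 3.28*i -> [-3.67, -0.39, 2.89, 6.17, 9.45]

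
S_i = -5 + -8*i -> [-5, -13, -21, -29, -37]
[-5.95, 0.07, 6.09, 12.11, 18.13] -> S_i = -5.95 + 6.02*i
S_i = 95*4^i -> [95, 380, 1520, 6080, 24320]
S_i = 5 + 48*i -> [5, 53, 101, 149, 197]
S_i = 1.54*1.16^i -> [1.54, 1.79, 2.07, 2.4, 2.79]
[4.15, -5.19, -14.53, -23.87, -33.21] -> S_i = 4.15 + -9.34*i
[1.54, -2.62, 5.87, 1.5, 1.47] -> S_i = Random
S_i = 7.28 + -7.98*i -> [7.28, -0.7, -8.68, -16.66, -24.64]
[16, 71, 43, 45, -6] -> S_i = Random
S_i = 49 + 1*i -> [49, 50, 51, 52, 53]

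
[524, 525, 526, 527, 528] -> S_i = 524 + 1*i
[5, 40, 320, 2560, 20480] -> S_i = 5*8^i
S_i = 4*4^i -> [4, 16, 64, 256, 1024]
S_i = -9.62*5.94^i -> [-9.62, -57.14, -339.43, -2016.2, -11976.25]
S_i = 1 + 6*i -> [1, 7, 13, 19, 25]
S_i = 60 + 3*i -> [60, 63, 66, 69, 72]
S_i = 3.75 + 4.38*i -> [3.75, 8.13, 12.51, 16.89, 21.27]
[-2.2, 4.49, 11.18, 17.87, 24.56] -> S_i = -2.20 + 6.69*i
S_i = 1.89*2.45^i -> [1.89, 4.63, 11.34, 27.79, 68.1]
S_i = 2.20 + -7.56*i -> [2.2, -5.36, -12.92, -20.48, -28.04]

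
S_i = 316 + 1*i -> [316, 317, 318, 319, 320]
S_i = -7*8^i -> [-7, -56, -448, -3584, -28672]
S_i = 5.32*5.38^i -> [5.32, 28.62, 153.98, 828.44, 4456.98]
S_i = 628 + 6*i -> [628, 634, 640, 646, 652]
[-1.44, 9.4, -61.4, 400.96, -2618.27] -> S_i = -1.44*(-6.53)^i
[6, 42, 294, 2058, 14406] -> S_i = 6*7^i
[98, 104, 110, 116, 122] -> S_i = 98 + 6*i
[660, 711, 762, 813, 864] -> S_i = 660 + 51*i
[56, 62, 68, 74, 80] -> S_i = 56 + 6*i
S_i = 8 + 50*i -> [8, 58, 108, 158, 208]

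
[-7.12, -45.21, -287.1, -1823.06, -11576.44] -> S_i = -7.12*6.35^i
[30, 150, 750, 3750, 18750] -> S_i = 30*5^i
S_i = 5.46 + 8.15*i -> [5.46, 13.61, 21.76, 29.91, 38.06]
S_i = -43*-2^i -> [-43, 86, -172, 344, -688]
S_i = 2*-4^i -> [2, -8, 32, -128, 512]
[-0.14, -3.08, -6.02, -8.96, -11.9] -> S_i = -0.14 + -2.94*i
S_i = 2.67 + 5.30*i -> [2.67, 7.97, 13.27, 18.57, 23.87]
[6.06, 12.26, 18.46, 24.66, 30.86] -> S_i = 6.06 + 6.20*i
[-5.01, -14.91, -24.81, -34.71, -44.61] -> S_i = -5.01 + -9.90*i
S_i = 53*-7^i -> [53, -371, 2597, -18179, 127253]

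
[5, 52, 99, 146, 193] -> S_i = 5 + 47*i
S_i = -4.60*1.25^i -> [-4.6, -5.75, -7.19, -8.98, -11.23]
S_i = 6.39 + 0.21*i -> [6.39, 6.6, 6.81, 7.02, 7.23]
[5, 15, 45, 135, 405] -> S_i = 5*3^i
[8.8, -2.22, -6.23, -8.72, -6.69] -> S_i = Random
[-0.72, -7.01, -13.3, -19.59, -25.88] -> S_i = -0.72 + -6.29*i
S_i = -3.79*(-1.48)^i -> [-3.79, 5.61, -8.3, 12.29, -18.18]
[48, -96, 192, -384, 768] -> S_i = 48*-2^i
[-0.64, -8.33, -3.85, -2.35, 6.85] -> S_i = Random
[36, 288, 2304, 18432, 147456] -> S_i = 36*8^i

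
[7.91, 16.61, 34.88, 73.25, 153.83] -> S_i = 7.91*2.10^i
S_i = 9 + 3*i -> [9, 12, 15, 18, 21]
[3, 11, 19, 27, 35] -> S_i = 3 + 8*i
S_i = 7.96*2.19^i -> [7.96, 17.43, 38.18, 83.61, 183.1]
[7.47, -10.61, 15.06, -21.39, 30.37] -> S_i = 7.47*(-1.42)^i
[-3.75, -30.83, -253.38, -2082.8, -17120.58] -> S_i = -3.75*8.22^i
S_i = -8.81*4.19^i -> [-8.81, -36.91, -154.67, -648.06, -2715.39]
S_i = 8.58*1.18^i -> [8.58, 10.12, 11.95, 14.1, 16.63]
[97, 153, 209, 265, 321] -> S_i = 97 + 56*i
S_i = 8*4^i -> [8, 32, 128, 512, 2048]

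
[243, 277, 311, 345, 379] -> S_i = 243 + 34*i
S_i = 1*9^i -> [1, 9, 81, 729, 6561]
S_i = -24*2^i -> [-24, -48, -96, -192, -384]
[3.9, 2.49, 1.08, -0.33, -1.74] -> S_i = 3.90 + -1.41*i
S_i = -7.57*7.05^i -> [-7.57, -53.37, -376.25, -2652.55, -18700.46]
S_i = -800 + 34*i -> [-800, -766, -732, -698, -664]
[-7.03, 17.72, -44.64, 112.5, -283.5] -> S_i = -7.03*(-2.52)^i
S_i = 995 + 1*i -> [995, 996, 997, 998, 999]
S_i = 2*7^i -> [2, 14, 98, 686, 4802]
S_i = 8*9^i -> [8, 72, 648, 5832, 52488]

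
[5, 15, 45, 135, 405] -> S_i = 5*3^i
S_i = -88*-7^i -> [-88, 616, -4312, 30184, -211288]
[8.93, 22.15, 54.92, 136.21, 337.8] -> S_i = 8.93*2.48^i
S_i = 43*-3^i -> [43, -129, 387, -1161, 3483]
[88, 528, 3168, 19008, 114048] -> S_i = 88*6^i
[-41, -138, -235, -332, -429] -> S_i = -41 + -97*i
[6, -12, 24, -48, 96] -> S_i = 6*-2^i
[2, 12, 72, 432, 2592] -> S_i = 2*6^i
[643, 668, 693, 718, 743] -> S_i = 643 + 25*i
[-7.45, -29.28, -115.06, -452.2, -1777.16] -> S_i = -7.45*3.93^i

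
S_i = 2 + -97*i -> [2, -95, -192, -289, -386]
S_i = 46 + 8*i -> [46, 54, 62, 70, 78]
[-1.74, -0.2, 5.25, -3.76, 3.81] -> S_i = Random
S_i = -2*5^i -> [-2, -10, -50, -250, -1250]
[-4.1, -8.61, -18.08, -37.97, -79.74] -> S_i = -4.10*2.10^i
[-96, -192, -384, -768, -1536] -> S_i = -96*2^i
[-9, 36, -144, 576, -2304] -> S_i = -9*-4^i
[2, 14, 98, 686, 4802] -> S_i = 2*7^i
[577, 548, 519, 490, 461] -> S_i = 577 + -29*i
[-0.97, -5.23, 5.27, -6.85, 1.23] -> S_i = Random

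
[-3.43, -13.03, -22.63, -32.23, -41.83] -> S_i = -3.43 + -9.60*i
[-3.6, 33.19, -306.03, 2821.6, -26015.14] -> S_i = -3.60*(-9.22)^i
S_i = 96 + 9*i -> [96, 105, 114, 123, 132]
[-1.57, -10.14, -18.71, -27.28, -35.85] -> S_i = -1.57 + -8.57*i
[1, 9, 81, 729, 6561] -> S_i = 1*9^i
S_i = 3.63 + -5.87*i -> [3.63, -2.24, -8.11, -13.98, -19.85]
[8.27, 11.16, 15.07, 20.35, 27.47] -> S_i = 8.27*1.35^i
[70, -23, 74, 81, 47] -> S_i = Random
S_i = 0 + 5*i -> [0, 5, 10, 15, 20]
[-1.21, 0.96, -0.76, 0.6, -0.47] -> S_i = -1.21*(-0.79)^i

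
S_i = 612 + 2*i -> [612, 614, 616, 618, 620]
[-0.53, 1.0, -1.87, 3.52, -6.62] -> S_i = -0.53*(-1.88)^i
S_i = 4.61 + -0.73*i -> [4.61, 3.88, 3.15, 2.42, 1.69]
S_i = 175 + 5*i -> [175, 180, 185, 190, 195]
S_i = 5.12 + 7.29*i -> [5.12, 12.41, 19.7, 26.99, 34.28]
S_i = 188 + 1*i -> [188, 189, 190, 191, 192]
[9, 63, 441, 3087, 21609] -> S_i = 9*7^i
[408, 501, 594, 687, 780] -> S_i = 408 + 93*i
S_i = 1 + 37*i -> [1, 38, 75, 112, 149]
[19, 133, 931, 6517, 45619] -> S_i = 19*7^i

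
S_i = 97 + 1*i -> [97, 98, 99, 100, 101]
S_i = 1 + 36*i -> [1, 37, 73, 109, 145]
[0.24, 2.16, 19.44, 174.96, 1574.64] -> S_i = 0.24*9.00^i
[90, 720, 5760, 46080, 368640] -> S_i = 90*8^i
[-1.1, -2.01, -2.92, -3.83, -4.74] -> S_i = -1.10 + -0.91*i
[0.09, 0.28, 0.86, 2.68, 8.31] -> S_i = 0.09*3.10^i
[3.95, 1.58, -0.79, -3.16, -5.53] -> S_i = 3.95 + -2.37*i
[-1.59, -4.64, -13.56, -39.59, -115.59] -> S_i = -1.59*2.92^i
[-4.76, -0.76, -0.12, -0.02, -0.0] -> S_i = -4.76*0.16^i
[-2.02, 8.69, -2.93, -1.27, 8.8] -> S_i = Random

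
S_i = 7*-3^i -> [7, -21, 63, -189, 567]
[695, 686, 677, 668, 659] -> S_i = 695 + -9*i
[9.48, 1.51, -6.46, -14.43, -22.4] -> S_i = 9.48 + -7.97*i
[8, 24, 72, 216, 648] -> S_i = 8*3^i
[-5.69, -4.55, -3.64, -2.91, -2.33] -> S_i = -5.69*0.80^i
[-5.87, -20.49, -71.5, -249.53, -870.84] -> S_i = -5.87*3.49^i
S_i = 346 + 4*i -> [346, 350, 354, 358, 362]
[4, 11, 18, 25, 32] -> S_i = 4 + 7*i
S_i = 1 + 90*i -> [1, 91, 181, 271, 361]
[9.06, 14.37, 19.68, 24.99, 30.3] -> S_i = 9.06 + 5.31*i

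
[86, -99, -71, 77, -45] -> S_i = Random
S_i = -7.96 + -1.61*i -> [-7.96, -9.57, -11.18, -12.79, -14.4]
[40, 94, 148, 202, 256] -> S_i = 40 + 54*i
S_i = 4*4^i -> [4, 16, 64, 256, 1024]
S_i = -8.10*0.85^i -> [-8.1, -6.88, -5.85, -4.97, -4.23]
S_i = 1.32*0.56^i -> [1.32, 0.74, 0.41, 0.23, 0.13]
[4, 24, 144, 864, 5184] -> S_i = 4*6^i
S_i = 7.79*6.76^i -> [7.79, 52.66, 355.98, 2406.45, 16267.63]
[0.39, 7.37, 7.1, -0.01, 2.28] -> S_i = Random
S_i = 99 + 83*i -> [99, 182, 265, 348, 431]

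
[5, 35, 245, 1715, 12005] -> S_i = 5*7^i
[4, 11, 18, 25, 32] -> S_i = 4 + 7*i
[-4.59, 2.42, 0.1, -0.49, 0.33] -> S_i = Random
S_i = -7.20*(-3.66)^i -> [-7.2, 26.35, -96.45, 353.0, -1291.98]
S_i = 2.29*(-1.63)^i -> [2.29, -3.73, 6.08, -9.92, 16.17]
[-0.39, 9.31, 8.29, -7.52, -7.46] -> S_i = Random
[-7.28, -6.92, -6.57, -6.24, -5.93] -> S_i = -7.28*0.95^i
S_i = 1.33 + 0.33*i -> [1.33, 1.66, 1.99, 2.32, 2.65]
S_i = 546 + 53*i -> [546, 599, 652, 705, 758]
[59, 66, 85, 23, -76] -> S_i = Random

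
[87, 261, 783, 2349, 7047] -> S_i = 87*3^i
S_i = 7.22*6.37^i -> [7.22, 45.99, 292.97, 1866.19, 11887.62]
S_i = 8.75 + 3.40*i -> [8.75, 12.15, 15.55, 18.95, 22.35]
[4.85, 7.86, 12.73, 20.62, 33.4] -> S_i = 4.85*1.62^i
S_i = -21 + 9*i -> [-21, -12, -3, 6, 15]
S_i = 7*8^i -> [7, 56, 448, 3584, 28672]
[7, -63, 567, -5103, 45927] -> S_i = 7*-9^i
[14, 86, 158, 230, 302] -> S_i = 14 + 72*i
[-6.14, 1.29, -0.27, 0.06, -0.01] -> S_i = -6.14*(-0.21)^i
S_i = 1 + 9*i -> [1, 10, 19, 28, 37]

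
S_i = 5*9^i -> [5, 45, 405, 3645, 32805]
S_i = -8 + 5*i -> [-8, -3, 2, 7, 12]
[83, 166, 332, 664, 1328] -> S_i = 83*2^i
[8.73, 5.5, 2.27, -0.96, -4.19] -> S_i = 8.73 + -3.23*i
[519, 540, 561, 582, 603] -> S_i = 519 + 21*i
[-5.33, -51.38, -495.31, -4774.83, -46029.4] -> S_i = -5.33*9.64^i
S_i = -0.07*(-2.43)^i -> [-0.07, 0.17, -0.41, 1.0, -2.44]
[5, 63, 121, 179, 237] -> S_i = 5 + 58*i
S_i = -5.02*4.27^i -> [-5.02, -21.44, -91.53, -390.83, -1668.84]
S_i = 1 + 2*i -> [1, 3, 5, 7, 9]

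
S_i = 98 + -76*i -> [98, 22, -54, -130, -206]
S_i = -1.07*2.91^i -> [-1.07, -3.11, -9.06, -26.37, -76.73]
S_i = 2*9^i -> [2, 18, 162, 1458, 13122]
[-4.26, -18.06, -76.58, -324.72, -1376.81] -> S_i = -4.26*4.24^i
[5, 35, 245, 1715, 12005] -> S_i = 5*7^i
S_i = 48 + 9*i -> [48, 57, 66, 75, 84]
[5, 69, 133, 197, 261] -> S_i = 5 + 64*i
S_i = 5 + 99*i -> [5, 104, 203, 302, 401]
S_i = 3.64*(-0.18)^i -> [3.64, -0.66, 0.12, -0.02, 0.0]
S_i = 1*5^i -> [1, 5, 25, 125, 625]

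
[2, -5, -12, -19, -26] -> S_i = 2 + -7*i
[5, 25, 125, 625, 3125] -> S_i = 5*5^i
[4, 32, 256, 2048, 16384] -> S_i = 4*8^i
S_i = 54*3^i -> [54, 162, 486, 1458, 4374]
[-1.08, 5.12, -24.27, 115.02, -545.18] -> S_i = -1.08*(-4.74)^i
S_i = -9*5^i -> [-9, -45, -225, -1125, -5625]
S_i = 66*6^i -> [66, 396, 2376, 14256, 85536]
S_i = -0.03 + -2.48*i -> [-0.03, -2.51, -4.99, -7.47, -9.95]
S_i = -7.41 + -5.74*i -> [-7.41, -13.15, -18.89, -24.63, -30.37]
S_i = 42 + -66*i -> [42, -24, -90, -156, -222]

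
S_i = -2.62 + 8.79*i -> [-2.62, 6.17, 14.96, 23.75, 32.54]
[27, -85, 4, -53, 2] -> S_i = Random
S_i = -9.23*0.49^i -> [-9.23, -4.52, -2.22, -1.09, -0.53]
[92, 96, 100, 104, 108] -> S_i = 92 + 4*i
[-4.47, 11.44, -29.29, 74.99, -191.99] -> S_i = -4.47*(-2.56)^i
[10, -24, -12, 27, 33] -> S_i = Random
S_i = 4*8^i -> [4, 32, 256, 2048, 16384]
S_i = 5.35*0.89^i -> [5.35, 4.76, 4.24, 3.77, 3.36]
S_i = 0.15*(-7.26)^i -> [0.15, -1.09, 7.91, -57.4, 416.71]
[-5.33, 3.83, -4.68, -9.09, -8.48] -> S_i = Random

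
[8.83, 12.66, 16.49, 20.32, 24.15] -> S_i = 8.83 + 3.83*i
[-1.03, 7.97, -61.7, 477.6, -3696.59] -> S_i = -1.03*(-7.74)^i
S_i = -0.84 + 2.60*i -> [-0.84, 1.76, 4.36, 6.96, 9.56]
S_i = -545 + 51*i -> [-545, -494, -443, -392, -341]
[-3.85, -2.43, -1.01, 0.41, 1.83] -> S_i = -3.85 + 1.42*i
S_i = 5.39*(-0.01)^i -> [5.39, -0.05, 0.0, -0.0, 0.0]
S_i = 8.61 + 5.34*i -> [8.61, 13.95, 19.29, 24.63, 29.97]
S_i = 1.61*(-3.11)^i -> [1.61, -5.01, 15.57, -48.43, 150.61]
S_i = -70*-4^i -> [-70, 280, -1120, 4480, -17920]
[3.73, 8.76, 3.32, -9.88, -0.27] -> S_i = Random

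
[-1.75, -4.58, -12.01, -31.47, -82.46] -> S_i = -1.75*2.62^i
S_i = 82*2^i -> [82, 164, 328, 656, 1312]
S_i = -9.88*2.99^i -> [-9.88, -29.54, -88.33, -264.1, -789.66]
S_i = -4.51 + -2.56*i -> [-4.51, -7.07, -9.63, -12.19, -14.75]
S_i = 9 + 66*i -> [9, 75, 141, 207, 273]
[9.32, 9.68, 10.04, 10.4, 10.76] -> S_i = 9.32 + 0.36*i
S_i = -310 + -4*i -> [-310, -314, -318, -322, -326]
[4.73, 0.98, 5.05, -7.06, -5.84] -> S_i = Random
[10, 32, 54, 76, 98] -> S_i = 10 + 22*i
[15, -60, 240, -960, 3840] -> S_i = 15*-4^i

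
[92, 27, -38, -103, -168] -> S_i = 92 + -65*i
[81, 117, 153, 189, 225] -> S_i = 81 + 36*i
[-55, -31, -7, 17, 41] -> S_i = -55 + 24*i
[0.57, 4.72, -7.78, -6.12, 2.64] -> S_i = Random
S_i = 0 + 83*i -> [0, 83, 166, 249, 332]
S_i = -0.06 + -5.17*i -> [-0.06, -5.23, -10.4, -15.57, -20.74]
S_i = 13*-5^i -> [13, -65, 325, -1625, 8125]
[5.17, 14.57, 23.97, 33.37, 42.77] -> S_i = 5.17 + 9.40*i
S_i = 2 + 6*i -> [2, 8, 14, 20, 26]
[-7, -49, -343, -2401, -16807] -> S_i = -7*7^i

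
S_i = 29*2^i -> [29, 58, 116, 232, 464]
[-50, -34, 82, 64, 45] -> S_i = Random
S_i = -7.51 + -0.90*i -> [-7.51, -8.41, -9.31, -10.21, -11.11]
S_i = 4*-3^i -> [4, -12, 36, -108, 324]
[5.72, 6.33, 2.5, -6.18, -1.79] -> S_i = Random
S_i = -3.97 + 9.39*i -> [-3.97, 5.42, 14.81, 24.2, 33.59]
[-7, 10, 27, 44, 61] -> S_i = -7 + 17*i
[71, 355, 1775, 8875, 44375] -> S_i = 71*5^i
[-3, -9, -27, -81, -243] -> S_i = -3*3^i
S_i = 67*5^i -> [67, 335, 1675, 8375, 41875]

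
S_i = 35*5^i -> [35, 175, 875, 4375, 21875]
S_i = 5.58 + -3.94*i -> [5.58, 1.64, -2.3, -6.24, -10.18]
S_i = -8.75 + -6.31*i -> [-8.75, -15.06, -21.37, -27.68, -33.99]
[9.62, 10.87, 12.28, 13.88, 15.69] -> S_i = 9.62*1.13^i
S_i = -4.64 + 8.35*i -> [-4.64, 3.71, 12.06, 20.41, 28.76]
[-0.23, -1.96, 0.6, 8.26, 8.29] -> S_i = Random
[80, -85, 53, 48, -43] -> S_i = Random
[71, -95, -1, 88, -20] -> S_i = Random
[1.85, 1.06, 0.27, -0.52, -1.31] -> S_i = 1.85 + -0.79*i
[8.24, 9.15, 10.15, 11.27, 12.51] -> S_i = 8.24*1.11^i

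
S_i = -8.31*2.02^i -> [-8.31, -16.79, -33.91, -68.49, -138.36]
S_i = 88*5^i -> [88, 440, 2200, 11000, 55000]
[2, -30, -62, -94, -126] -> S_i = 2 + -32*i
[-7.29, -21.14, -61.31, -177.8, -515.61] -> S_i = -7.29*2.90^i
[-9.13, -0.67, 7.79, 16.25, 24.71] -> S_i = -9.13 + 8.46*i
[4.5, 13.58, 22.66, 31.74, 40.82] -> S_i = 4.50 + 9.08*i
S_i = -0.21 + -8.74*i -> [-0.21, -8.95, -17.69, -26.43, -35.17]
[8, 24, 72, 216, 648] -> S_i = 8*3^i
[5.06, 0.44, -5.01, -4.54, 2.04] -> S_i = Random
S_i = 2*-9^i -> [2, -18, 162, -1458, 13122]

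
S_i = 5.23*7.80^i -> [5.23, 40.79, 318.19, 2481.91, 19358.87]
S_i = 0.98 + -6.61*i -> [0.98, -5.63, -12.24, -18.85, -25.46]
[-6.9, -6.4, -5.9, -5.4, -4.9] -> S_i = -6.90 + 0.50*i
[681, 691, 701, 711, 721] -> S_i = 681 + 10*i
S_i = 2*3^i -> [2, 6, 18, 54, 162]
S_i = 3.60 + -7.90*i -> [3.6, -4.3, -12.2, -20.1, -28.0]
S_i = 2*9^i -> [2, 18, 162, 1458, 13122]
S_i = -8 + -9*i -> [-8, -17, -26, -35, -44]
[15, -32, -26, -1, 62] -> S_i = Random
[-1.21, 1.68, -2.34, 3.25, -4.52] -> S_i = -1.21*(-1.39)^i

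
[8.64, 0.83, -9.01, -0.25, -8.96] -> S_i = Random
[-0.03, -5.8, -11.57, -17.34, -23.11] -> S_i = -0.03 + -5.77*i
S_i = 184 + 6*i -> [184, 190, 196, 202, 208]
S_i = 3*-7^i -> [3, -21, 147, -1029, 7203]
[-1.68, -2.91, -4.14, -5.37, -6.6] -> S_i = -1.68 + -1.23*i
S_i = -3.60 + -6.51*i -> [-3.6, -10.11, -16.62, -23.13, -29.64]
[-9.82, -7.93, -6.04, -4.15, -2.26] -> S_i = -9.82 + 1.89*i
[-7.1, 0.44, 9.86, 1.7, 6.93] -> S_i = Random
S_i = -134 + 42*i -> [-134, -92, -50, -8, 34]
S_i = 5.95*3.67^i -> [5.95, 21.84, 80.14, 294.11, 1079.4]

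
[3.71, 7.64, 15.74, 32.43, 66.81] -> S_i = 3.71*2.06^i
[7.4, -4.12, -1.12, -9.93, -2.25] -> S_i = Random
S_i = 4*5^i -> [4, 20, 100, 500, 2500]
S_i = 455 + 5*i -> [455, 460, 465, 470, 475]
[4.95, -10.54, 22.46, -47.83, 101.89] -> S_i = 4.95*(-2.13)^i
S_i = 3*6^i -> [3, 18, 108, 648, 3888]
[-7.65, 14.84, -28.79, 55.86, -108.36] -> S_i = -7.65*(-1.94)^i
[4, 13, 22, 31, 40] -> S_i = 4 + 9*i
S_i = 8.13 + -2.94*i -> [8.13, 5.19, 2.25, -0.69, -3.63]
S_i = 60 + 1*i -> [60, 61, 62, 63, 64]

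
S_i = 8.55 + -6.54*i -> [8.55, 2.01, -4.53, -11.07, -17.61]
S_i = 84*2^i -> [84, 168, 336, 672, 1344]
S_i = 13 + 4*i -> [13, 17, 21, 25, 29]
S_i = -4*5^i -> [-4, -20, -100, -500, -2500]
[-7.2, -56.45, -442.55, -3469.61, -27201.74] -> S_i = -7.20*7.84^i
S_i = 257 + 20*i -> [257, 277, 297, 317, 337]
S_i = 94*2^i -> [94, 188, 376, 752, 1504]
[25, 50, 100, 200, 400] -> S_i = 25*2^i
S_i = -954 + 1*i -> [-954, -953, -952, -951, -950]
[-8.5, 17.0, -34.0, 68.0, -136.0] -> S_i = -8.50*(-2.00)^i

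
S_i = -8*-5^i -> [-8, 40, -200, 1000, -5000]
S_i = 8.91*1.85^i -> [8.91, 16.48, 30.49, 56.41, 104.37]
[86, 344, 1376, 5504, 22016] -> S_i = 86*4^i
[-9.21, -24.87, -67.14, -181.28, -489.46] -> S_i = -9.21*2.70^i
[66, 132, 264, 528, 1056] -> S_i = 66*2^i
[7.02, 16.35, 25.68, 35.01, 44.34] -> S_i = 7.02 + 9.33*i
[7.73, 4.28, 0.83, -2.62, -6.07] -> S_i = 7.73 + -3.45*i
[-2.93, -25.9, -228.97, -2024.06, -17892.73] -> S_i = -2.93*8.84^i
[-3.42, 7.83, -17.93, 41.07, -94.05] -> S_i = -3.42*(-2.29)^i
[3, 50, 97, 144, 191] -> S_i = 3 + 47*i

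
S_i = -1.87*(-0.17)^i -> [-1.87, 0.32, -0.05, 0.01, -0.0]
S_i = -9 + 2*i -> [-9, -7, -5, -3, -1]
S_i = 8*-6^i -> [8, -48, 288, -1728, 10368]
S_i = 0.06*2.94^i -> [0.06, 0.18, 0.52, 1.52, 4.48]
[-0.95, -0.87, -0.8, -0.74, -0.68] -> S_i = -0.95*0.92^i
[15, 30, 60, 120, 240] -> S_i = 15*2^i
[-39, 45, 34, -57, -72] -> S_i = Random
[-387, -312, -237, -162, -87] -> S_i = -387 + 75*i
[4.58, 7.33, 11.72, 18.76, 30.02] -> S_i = 4.58*1.60^i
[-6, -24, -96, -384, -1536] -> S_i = -6*4^i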